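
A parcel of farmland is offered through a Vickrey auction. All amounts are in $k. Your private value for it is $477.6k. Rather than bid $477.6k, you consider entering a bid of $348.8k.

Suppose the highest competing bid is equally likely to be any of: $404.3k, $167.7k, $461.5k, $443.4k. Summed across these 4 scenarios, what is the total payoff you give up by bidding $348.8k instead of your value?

The deviation costs you only when the competing bid falls strictly between $348.8k and $477.6k; elsewhere both bids give the same outcome.
$404.3k: truthful payoff $73.3k, deviation payoff $0k → loss $73.3k.
$167.7k: outcomes coincide → loss $0k.
$461.5k: truthful payoff $16.1k, deviation payoff $0k → loss $16.1k.
$443.4k: truthful payoff $34.2k, deviation payoff $0k → loss $34.2k.
Total loss = $73.3k + $16.1k + $34.2k = $123.6k.
Because the price is fixed by the runner-up's bid, deviating from your value can only change a good outcome into a bad one — never the reverse.

$123.6k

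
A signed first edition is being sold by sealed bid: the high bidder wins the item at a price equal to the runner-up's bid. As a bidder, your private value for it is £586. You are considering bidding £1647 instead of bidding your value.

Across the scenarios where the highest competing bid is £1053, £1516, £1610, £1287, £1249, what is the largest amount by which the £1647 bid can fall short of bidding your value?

£1053: truthful gives £0, deviation gives −£467 → loss £467.
£1516: truthful gives £0, deviation gives −£930 → loss £930.
£1610: truthful gives £0, deviation gives −£1024 → loss £1024.
£1287: truthful gives £0, deviation gives −£701 → loss £701.
£1249: truthful gives £0, deviation gives −£663 → loss £663.
Maximum loss: £1024.

£1024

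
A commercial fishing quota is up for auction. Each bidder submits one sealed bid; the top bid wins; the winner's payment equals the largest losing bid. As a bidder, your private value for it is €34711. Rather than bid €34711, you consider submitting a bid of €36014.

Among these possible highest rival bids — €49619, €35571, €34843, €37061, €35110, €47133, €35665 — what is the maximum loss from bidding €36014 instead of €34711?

€954

€49619: same outcome either way → loss €0.
€35571: truthful gives €0, deviation gives −€860 → loss €860.
€34843: truthful gives €0, deviation gives −€132 → loss €132.
€37061: same outcome either way → loss €0.
€35110: truthful gives €0, deviation gives −€399 → loss €399.
€47133: same outcome either way → loss €0.
€35665: truthful gives €0, deviation gives −€954 → loss €954.
Maximum loss: €954.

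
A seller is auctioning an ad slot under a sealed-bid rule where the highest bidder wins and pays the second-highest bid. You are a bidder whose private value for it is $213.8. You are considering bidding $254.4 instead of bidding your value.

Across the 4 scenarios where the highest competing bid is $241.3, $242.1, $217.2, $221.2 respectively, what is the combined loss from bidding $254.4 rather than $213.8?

$66.6

The deviation costs you only when the competing bid falls strictly between $213.8 and $254.4; elsewhere both bids give the same outcome.
$241.3: truthful payoff $0, deviation payoff −$27.5 → loss $27.5.
$242.1: truthful payoff $0, deviation payoff −$28.3 → loss $28.3.
$217.2: truthful payoff $0, deviation payoff −$3.4 → loss $3.4.
$221.2: truthful payoff $0, deviation payoff −$7.4 → loss $7.4.
Total loss = $27.5 + $28.3 + $3.4 + $7.4 = $66.6.
In a second-price auction your bid sets only whether you win, not what you pay, so bidding your true value is weakly dominant.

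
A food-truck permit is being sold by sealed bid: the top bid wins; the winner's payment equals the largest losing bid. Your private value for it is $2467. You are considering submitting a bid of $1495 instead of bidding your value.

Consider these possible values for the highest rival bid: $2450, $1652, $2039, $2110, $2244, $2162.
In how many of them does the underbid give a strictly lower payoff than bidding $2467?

6

The deviation hurts exactly when the highest competing bid lies strictly between $1495 and $2467 — underbidding then forfeits a profitable win.
$2450: inside the interval → strictly worse (loss $17).
$1652: inside the interval → strictly worse (loss $815).
$2039: inside the interval → strictly worse (loss $428).
$2110: inside the interval → strictly worse (loss $357).
$2244: inside the interval → strictly worse (loss $223).
$2162: inside the interval → strictly worse (loss $305).
Count: 6.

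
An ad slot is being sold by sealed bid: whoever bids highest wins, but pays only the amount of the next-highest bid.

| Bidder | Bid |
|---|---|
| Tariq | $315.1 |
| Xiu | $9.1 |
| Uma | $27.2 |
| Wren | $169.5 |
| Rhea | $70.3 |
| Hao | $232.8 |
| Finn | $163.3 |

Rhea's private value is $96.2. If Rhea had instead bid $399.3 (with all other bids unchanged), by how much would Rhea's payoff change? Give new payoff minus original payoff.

−$218.9

The highest bid among the other bidders is $315.1; Rhea's bid doesn't change that.
Original bid $70.3: Rhea is not highest (top rival bid is $315.1); payoff $0.
Alternative bid $399.3: Rhea is highest, pays the top rival bid $315.1; payoff $96.2 − $315.1 = −$218.9.
Change in payoff = −$218.9 − ($0) = −$218.9.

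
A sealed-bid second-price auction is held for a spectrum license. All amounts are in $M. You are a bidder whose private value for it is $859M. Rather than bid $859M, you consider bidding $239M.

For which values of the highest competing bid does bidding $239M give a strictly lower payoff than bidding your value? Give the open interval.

($239M, $859M)

If the competing bid is below $239M, both bids win at the same price — no difference.
If it is above $859M, both bids lose — no difference.
If it lies strictly between $239M and $859M, bidding your value wins at a price below your value (positive payoff) while bidding $239M loses (payoff 0).
So the deviation strictly hurts on the open interval ($239M, $859M).
In a second-price auction your bid sets only whether you win, not what you pay, so bidding your true value is weakly dominant.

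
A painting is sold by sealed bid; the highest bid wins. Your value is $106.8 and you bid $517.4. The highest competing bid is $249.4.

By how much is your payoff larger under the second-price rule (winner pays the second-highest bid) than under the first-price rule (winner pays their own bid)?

You have the highest bid, so you win under either rule.
Second-price: pay $249.4 → payoff −$142.6.
First-price: pay your own bid $517.4 → payoff −$410.6.
Difference = −$142.6 − (−$410.6) = $268.

$268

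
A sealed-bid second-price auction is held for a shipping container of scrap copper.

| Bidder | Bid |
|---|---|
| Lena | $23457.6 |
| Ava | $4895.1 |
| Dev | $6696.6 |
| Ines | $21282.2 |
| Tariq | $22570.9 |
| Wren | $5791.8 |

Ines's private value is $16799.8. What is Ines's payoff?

$0

Highest bid: Lena at $23457.6, so Lena wins.
Second-highest bid: Tariq at $22570.9 — that is the price the winner pays.
Ines did not win, so Ines pays nothing and receives nothing: payoff $0.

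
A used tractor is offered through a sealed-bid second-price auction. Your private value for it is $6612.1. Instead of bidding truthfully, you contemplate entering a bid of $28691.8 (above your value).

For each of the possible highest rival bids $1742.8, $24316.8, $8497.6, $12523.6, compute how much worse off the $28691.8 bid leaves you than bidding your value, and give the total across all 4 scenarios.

The deviation costs you only when the competing bid falls strictly between $6612.1 and $28691.8; elsewhere both bids give the same outcome.
$1742.8: outcomes coincide → loss $0.
$24316.8: truthful payoff $0, deviation payoff −$17704.7 → loss $17704.7.
$8497.6: truthful payoff $0, deviation payoff −$1885.5 → loss $1885.5.
$12523.6: truthful payoff $0, deviation payoff −$5911.5 → loss $5911.5.
Total loss = $17704.7 + $1885.5 + $5911.5 = $25501.7.

$25501.7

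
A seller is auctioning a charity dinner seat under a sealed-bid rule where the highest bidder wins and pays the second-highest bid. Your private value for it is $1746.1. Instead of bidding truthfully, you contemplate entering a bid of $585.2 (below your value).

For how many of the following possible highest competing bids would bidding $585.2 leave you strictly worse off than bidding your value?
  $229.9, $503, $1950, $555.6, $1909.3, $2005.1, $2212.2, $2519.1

0

The deviation hurts exactly when the highest competing bid lies strictly between $585.2 and $1746.1 — underbidding then forfeits a profitable win.
$229.9: below both → same outcome either way.
$503: below both → same outcome either way.
$1950: above both → same outcome either way.
$555.6: below both → same outcome either way.
$1909.3: above both → same outcome either way.
$2005.1: above both → same outcome either way.
$2212.2: above both → same outcome either way.
$2519.1: above both → same outcome either way.
Count: 0.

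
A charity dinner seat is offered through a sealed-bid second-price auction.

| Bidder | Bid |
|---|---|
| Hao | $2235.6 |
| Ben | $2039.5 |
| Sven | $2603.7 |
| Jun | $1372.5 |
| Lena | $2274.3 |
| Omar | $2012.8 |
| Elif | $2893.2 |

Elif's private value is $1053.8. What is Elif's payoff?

−$1549.9

Highest bid: Elif at $2893.2, so Elif wins.
Second-highest bid: Sven at $2603.7 — that is the price the winner pays.
Elif's payoff = value − price = $1053.8 − $2603.7 = −$1549.9.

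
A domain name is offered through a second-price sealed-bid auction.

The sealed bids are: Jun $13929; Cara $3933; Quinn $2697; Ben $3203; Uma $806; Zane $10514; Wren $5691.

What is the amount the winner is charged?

Highest bid: Jun at $13929, so Jun wins.
Second-highest bid: Zane at $10514 — that is the price the winner pays.

$10514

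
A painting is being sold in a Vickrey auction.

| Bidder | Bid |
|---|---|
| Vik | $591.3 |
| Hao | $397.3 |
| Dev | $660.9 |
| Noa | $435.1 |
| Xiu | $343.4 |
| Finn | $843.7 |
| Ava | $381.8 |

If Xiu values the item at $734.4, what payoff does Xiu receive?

$0

Highest bid: Finn at $843.7, so Finn wins.
Second-highest bid: Dev at $660.9 — that is the price the winner pays.
Xiu did not win, so Xiu pays nothing and receives nothing: payoff $0.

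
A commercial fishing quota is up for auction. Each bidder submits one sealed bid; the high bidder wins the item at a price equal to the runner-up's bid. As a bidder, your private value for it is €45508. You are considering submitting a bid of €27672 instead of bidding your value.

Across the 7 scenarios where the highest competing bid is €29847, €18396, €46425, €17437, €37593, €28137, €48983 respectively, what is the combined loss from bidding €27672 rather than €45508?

The deviation costs you only when the competing bid falls strictly between €27672 and €45508; elsewhere both bids give the same outcome.
€29847: truthful payoff €15661, deviation payoff €0 → loss €15661.
€18396: outcomes coincide → loss €0.
€46425: outcomes coincide → loss €0.
€17437: outcomes coincide → loss €0.
€37593: truthful payoff €7915, deviation payoff €0 → loss €7915.
€28137: truthful payoff €17371, deviation payoff €0 → loss €17371.
€48983: outcomes coincide → loss €0.
Total loss = €15661 + €7915 + €17371 = €40947.

€40947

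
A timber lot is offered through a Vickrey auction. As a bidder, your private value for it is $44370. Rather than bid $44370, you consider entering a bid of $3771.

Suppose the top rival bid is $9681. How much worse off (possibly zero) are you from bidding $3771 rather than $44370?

$34689

Bidding your value $44370: you win (since $44370 > $9681) and pay $9681. Payoff $34689.
Bidding $3771: you lose. Payoff $0.
The competing bid $9681 lies between your shaded bid and your value, so underbidding forfeits an item you could have won at a profitable price.
Loss from deviating = $34689 − ($0) = $34689.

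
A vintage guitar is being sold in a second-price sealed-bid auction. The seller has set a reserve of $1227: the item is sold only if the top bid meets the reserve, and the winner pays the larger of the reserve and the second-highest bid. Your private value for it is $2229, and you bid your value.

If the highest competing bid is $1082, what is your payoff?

$1002

Your bid $2229 is the highest and exceeds the reserve.
Price = max(second-highest bid, reserve) = max($1082, $1227) = $1227.
Payoff = $2229 − $1227 = $1002.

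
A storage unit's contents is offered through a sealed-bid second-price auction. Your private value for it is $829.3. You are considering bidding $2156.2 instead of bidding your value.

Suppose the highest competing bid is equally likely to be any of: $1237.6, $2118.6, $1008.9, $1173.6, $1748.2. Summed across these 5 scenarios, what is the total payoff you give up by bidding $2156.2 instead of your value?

$3140.4

The deviation costs you only when the competing bid falls strictly between $829.3 and $2156.2; elsewhere both bids give the same outcome.
$1237.6: truthful payoff $0, deviation payoff −$408.3 → loss $408.3.
$2118.6: truthful payoff $0, deviation payoff −$1289.3 → loss $1289.3.
$1008.9: truthful payoff $0, deviation payoff −$179.6 → loss $179.6.
$1173.6: truthful payoff $0, deviation payoff −$344.3 → loss $344.3.
$1748.2: truthful payoff $0, deviation payoff −$918.9 → loss $918.9.
Total loss = $408.3 + $1289.3 + $179.6 + $344.3 + $918.9 = $3140.4.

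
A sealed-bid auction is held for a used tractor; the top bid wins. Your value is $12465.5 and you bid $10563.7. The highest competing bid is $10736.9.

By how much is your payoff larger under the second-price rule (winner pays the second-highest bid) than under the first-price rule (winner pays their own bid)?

Your bid $10563.7 is below $10736.9, so you lose under either rule.
Payoff is $0 in both cases; difference = $0.

$0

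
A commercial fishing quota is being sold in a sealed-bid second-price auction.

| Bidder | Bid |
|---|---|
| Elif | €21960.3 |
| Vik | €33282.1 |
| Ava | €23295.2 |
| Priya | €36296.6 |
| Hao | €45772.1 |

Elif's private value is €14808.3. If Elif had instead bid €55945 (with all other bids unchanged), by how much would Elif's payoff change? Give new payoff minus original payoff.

−€30963.8

The highest bid among the other bidders is €45772.1; Elif's bid doesn't change that.
Original bid €21960.3: Elif is not highest (top rival bid is €45772.1); payoff €0.
Alternative bid €55945: Elif is highest, pays the top rival bid €45772.1; payoff €14808.3 − €45772.1 = −€30963.8.
Change in payoff = −€30963.8 − (€0) = −€30963.8.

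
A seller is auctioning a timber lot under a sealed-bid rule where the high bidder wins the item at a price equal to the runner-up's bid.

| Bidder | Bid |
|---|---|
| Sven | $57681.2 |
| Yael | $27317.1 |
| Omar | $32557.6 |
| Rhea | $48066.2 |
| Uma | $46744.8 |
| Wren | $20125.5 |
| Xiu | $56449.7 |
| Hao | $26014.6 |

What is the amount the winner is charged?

Highest bid: Sven at $57681.2, so Sven wins.
Second-highest bid: Xiu at $56449.7 — that is the price the winner pays.

$56449.7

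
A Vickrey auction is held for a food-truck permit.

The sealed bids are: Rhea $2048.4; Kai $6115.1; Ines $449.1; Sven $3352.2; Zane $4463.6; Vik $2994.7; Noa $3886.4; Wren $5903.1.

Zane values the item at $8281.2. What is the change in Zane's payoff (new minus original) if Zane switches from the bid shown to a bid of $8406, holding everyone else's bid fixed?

$2166.1

The highest bid among the other bidders is $6115.1; Zane's bid doesn't change that.
Original bid $4463.6: Zane is not highest (top rival bid is $6115.1); payoff $0.
Alternative bid $8406: Zane is highest, pays the top rival bid $6115.1; payoff $8281.2 − $6115.1 = $2166.1.
Change in payoff = $2166.1 − ($0) = $2166.1.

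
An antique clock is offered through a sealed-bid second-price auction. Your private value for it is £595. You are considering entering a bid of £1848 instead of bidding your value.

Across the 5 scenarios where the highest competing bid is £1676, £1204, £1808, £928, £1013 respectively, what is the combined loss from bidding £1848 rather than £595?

The deviation costs you only when the competing bid falls strictly between £595 and £1848; elsewhere both bids give the same outcome.
£1676: truthful payoff £0, deviation payoff −£1081 → loss £1081.
£1204: truthful payoff £0, deviation payoff −£609 → loss £609.
£1808: truthful payoff £0, deviation payoff −£1213 → loss £1213.
£928: truthful payoff £0, deviation payoff −£333 → loss £333.
£1013: truthful payoff £0, deviation payoff −£418 → loss £418.
Total loss = £1081 + £609 + £1213 + £333 + £418 = £3654.

£3654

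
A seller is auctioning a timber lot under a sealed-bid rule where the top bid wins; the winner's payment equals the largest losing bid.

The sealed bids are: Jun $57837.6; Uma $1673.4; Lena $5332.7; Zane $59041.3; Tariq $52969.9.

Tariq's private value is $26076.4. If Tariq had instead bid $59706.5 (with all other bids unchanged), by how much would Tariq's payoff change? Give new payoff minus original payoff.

The highest bid among the other bidders is $59041.3; Tariq's bid doesn't change that.
Original bid $52969.9: Tariq is not highest (top rival bid is $59041.3); payoff $0.
Alternative bid $59706.5: Tariq is highest, pays the top rival bid $59041.3; payoff $26076.4 − $59041.3 = −$32964.9.
Change in payoff = −$32964.9 − ($0) = −$32964.9.

−$32964.9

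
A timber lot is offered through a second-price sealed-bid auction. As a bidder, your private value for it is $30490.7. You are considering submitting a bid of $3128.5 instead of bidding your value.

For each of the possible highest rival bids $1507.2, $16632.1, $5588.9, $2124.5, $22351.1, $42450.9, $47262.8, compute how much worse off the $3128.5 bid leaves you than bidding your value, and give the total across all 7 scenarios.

The deviation costs you only when the competing bid falls strictly between $3128.5 and $30490.7; elsewhere both bids give the same outcome.
$1507.2: outcomes coincide → loss $0.
$16632.1: truthful payoff $13858.6, deviation payoff $0 → loss $13858.6.
$5588.9: truthful payoff $24901.8, deviation payoff $0 → loss $24901.8.
$2124.5: outcomes coincide → loss $0.
$22351.1: truthful payoff $8139.6, deviation payoff $0 → loss $8139.6.
$42450.9: outcomes coincide → loss $0.
$47262.8: outcomes coincide → loss $0.
Total loss = $13858.6 + $24901.8 + $8139.6 = $46900.

$46900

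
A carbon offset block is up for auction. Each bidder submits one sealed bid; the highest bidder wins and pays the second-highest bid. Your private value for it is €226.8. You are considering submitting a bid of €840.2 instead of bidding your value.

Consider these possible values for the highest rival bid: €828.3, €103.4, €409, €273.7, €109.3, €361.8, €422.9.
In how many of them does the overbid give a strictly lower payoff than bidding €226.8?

The deviation hurts exactly when the highest competing bid lies strictly between €226.8 and €840.2 — overbidding then wins at a price above your value.
€828.3: inside the interval → strictly worse (loss €601.5).
€103.4: below both → same outcome either way.
€409: inside the interval → strictly worse (loss €182.2).
€273.7: inside the interval → strictly worse (loss €46.9).
€109.3: below both → same outcome either way.
€361.8: inside the interval → strictly worse (loss €135).
€422.9: inside the interval → strictly worse (loss €196.1).
Count: 5.

5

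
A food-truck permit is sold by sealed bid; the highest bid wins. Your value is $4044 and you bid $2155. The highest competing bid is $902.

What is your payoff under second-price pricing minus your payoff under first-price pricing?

You have the highest bid, so you win under either rule.
Second-price: pay $902 → payoff $3142.
First-price: pay your own bid $2155 → payoff $1889.
Difference = $3142 − ($1889) = $1253.

$1253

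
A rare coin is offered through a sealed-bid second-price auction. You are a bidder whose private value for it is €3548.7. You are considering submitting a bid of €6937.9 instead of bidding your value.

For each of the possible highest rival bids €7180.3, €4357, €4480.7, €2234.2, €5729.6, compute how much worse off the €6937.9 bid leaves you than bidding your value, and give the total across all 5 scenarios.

The deviation costs you only when the competing bid falls strictly between €3548.7 and €6937.9; elsewhere both bids give the same outcome.
€7180.3: outcomes coincide → loss €0.
€4357: truthful payoff €0, deviation payoff −€808.3 → loss €808.3.
€4480.7: truthful payoff €0, deviation payoff −€932 → loss €932.
€2234.2: outcomes coincide → loss €0.
€5729.6: truthful payoff €0, deviation payoff −€2180.9 → loss €2180.9.
Total loss = €808.3 + €932 + €2180.9 = €3921.2.

€3921.2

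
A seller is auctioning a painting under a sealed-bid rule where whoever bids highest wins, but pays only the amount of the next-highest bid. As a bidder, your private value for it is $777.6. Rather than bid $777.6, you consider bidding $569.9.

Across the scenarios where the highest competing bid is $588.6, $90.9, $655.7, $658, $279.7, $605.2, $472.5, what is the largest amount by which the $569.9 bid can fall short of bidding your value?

$588.6: truthful gives $189, deviation gives $0 → loss $189.
$90.9: same outcome either way → loss $0.
$655.7: truthful gives $121.9, deviation gives $0 → loss $121.9.
$658: truthful gives $119.6, deviation gives $0 → loss $119.6.
$279.7: same outcome either way → loss $0.
$605.2: truthful gives $172.4, deviation gives $0 → loss $172.4.
$472.5: same outcome either way → loss $0.
Maximum loss: $189.

$189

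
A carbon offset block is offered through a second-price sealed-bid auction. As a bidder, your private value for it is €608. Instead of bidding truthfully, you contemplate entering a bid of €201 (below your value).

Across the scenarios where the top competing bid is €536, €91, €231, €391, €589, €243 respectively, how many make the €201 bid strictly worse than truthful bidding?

The deviation hurts exactly when the highest competing bid lies strictly between €201 and €608 — underbidding then forfeits a profitable win.
€536: inside the interval → strictly worse (loss €72).
€91: below both → same outcome either way.
€231: inside the interval → strictly worse (loss €377).
€391: inside the interval → strictly worse (loss €217).
€589: inside the interval → strictly worse (loss €19).
€243: inside the interval → strictly worse (loss €365).
Count: 5.

5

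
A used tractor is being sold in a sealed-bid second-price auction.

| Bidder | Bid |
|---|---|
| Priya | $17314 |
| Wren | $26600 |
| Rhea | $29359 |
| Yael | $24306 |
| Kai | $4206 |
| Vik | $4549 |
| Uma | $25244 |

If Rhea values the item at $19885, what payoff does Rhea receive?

−$6715

Highest bid: Rhea at $29359, so Rhea wins.
Second-highest bid: Wren at $26600 — that is the price the winner pays.
Rhea's payoff = value − price = $19885 − $26600 = −$6715.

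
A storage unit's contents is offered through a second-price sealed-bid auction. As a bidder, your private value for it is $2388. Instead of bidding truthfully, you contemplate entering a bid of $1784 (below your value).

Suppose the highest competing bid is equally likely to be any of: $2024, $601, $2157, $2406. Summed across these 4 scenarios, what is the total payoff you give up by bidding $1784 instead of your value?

The deviation costs you only when the competing bid falls strictly between $1784 and $2388; elsewhere both bids give the same outcome.
$2024: truthful payoff $364, deviation payoff $0 → loss $364.
$601: outcomes coincide → loss $0.
$2157: truthful payoff $231, deviation payoff $0 → loss $231.
$2406: outcomes coincide → loss $0.
Total loss = $364 + $231 = $595.

$595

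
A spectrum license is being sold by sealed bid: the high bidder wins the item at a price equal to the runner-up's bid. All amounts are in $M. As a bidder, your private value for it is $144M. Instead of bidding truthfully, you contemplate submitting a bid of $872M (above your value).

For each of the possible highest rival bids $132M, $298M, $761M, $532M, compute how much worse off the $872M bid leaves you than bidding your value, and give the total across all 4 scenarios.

$1159M

The deviation costs you only when the competing bid falls strictly between $144M and $872M; elsewhere both bids give the same outcome.
$132M: outcomes coincide → loss $0M.
$298M: truthful payoff $0M, deviation payoff −$154M → loss $154M.
$761M: truthful payoff $0M, deviation payoff −$617M → loss $617M.
$532M: truthful payoff $0M, deviation payoff −$388M → loss $388M.
Total loss = $154M + $617M + $388M = $1159M.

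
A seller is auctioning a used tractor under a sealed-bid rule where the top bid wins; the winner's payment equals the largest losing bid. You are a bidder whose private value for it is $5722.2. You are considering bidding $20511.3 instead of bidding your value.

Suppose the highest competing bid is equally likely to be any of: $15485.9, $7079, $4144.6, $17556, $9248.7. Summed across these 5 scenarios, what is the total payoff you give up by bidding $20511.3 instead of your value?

$26480.8

The deviation costs you only when the competing bid falls strictly between $5722.2 and $20511.3; elsewhere both bids give the same outcome.
$15485.9: truthful payoff $0, deviation payoff −$9763.7 → loss $9763.7.
$7079: truthful payoff $0, deviation payoff −$1356.8 → loss $1356.8.
$4144.6: outcomes coincide → loss $0.
$17556: truthful payoff $0, deviation payoff −$11833.8 → loss $11833.8.
$9248.7: truthful payoff $0, deviation payoff −$3526.5 → loss $3526.5.
Total loss = $9763.7 + $1356.8 + $11833.8 + $3526.5 = $26480.8.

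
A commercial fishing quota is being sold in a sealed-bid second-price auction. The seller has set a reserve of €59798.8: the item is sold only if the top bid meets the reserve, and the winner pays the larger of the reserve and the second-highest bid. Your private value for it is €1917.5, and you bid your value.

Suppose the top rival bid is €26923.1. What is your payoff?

€0

Your bid €1917.5 is below the highest competing bid €26923.1, so you lose. Payoff €0.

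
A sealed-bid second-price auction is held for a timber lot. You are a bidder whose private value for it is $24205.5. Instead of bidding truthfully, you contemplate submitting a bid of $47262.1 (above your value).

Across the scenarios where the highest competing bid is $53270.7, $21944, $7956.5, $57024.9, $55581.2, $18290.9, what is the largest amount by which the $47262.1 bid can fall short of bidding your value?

$0

$53270.7: same outcome either way → loss $0.
$21944: same outcome either way → loss $0.
$7956.5: same outcome either way → loss $0.
$57024.9: same outcome either way → loss $0.
$55581.2: same outcome either way → loss $0.
$18290.9: same outcome either way → loss $0.
Maximum loss: $0.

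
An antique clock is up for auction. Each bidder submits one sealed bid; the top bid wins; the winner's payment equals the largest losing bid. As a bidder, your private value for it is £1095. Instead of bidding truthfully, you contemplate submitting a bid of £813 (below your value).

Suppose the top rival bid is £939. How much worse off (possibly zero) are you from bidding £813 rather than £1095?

£156

Bidding your value £1095: you win (since £1095 > £939) and pay £939. Payoff £156.
Bidding £813: you lose. Payoff £0.
The competing bid £939 lies between your shaded bid and your value, so underbidding forfeits an item you could have won at a profitable price.
Loss from deviating = £156 − (£0) = £156.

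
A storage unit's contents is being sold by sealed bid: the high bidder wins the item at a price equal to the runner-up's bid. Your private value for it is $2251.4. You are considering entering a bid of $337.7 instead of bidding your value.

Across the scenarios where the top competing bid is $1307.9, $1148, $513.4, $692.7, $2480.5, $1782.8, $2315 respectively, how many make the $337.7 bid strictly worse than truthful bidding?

The deviation hurts exactly when the highest competing bid lies strictly between $337.7 and $2251.4 — underbidding then forfeits a profitable win.
$1307.9: inside the interval → strictly worse (loss $943.5).
$1148: inside the interval → strictly worse (loss $1103.4).
$513.4: inside the interval → strictly worse (loss $1738).
$692.7: inside the interval → strictly worse (loss $1558.7).
$2480.5: above both → same outcome either way.
$1782.8: inside the interval → strictly worse (loss $468.6).
$2315: above both → same outcome either way.
Count: 5.

5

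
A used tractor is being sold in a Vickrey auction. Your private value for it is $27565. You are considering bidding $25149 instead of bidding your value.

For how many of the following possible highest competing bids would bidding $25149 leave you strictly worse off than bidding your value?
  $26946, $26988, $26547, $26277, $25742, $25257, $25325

7

The deviation hurts exactly when the highest competing bid lies strictly between $25149 and $27565 — underbidding then forfeits a profitable win.
$26946: inside the interval → strictly worse (loss $619).
$26988: inside the interval → strictly worse (loss $577).
$26547: inside the interval → strictly worse (loss $1018).
$26277: inside the interval → strictly worse (loss $1288).
$25742: inside the interval → strictly worse (loss $1823).
$25257: inside the interval → strictly worse (loss $2308).
$25325: inside the interval → strictly worse (loss $2240).
Count: 7.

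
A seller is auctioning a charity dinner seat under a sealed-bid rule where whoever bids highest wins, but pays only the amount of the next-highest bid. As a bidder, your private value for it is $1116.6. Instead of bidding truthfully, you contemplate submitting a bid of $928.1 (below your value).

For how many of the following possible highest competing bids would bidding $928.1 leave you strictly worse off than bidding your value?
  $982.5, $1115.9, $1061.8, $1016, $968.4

5

The deviation hurts exactly when the highest competing bid lies strictly between $928.1 and $1116.6 — underbidding then forfeits a profitable win.
$982.5: inside the interval → strictly worse (loss $134.1).
$1115.9: inside the interval → strictly worse (loss $0.7).
$1061.8: inside the interval → strictly worse (loss $54.8).
$1016: inside the interval → strictly worse (loss $100.6).
$968.4: inside the interval → strictly worse (loss $148.2).
Count: 5.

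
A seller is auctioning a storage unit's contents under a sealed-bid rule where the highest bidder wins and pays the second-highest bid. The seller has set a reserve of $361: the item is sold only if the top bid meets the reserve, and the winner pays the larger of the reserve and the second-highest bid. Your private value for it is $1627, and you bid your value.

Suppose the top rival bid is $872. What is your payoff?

Your bid $1627 is the highest and exceeds the reserve.
Price = max(second-highest bid, reserve) = max($872, $361) = $872.
Payoff = $1627 − $872 = $755.

$755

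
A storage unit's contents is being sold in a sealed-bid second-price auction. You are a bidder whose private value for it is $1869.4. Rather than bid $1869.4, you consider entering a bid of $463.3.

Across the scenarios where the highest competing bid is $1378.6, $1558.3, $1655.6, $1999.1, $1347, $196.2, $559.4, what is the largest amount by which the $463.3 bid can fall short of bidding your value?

$1378.6: truthful gives $490.8, deviation gives $0 → loss $490.8.
$1558.3: truthful gives $311.1, deviation gives $0 → loss $311.1.
$1655.6: truthful gives $213.8, deviation gives $0 → loss $213.8.
$1999.1: same outcome either way → loss $0.
$1347: truthful gives $522.4, deviation gives $0 → loss $522.4.
$196.2: same outcome either way → loss $0.
$559.4: truthful gives $1310, deviation gives $0 → loss $1310.
Maximum loss: $1310.

$1310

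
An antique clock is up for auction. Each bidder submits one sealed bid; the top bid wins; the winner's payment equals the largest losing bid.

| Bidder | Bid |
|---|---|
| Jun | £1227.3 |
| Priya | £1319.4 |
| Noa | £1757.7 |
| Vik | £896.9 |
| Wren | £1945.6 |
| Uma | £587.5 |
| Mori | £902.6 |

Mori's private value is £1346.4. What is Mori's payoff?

Highest bid: Wren at £1945.6, so Wren wins.
Second-highest bid: Noa at £1757.7 — that is the price the winner pays.
Mori did not win, so Mori pays nothing and receives nothing: payoff £0.

£0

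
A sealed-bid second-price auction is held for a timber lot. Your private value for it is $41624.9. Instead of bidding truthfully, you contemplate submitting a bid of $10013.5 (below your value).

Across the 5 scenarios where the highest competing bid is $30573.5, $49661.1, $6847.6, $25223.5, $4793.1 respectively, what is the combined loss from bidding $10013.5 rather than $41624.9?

$27452.8

The deviation costs you only when the competing bid falls strictly between $10013.5 and $41624.9; elsewhere both bids give the same outcome.
$30573.5: truthful payoff $11051.4, deviation payoff $0 → loss $11051.4.
$49661.1: outcomes coincide → loss $0.
$6847.6: outcomes coincide → loss $0.
$25223.5: truthful payoff $16401.4, deviation payoff $0 → loss $16401.4.
$4793.1: outcomes coincide → loss $0.
Total loss = $11051.4 + $16401.4 = $27452.8.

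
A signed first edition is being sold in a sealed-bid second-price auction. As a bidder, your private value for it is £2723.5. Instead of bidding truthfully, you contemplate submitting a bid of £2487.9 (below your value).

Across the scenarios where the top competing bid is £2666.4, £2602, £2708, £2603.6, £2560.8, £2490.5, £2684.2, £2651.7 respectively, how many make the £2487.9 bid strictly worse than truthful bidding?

The deviation hurts exactly when the highest competing bid lies strictly between £2487.9 and £2723.5 — underbidding then forfeits a profitable win.
£2666.4: inside the interval → strictly worse (loss £57.1).
£2602: inside the interval → strictly worse (loss £121.5).
£2708: inside the interval → strictly worse (loss £15.5).
£2603.6: inside the interval → strictly worse (loss £119.9).
£2560.8: inside the interval → strictly worse (loss £162.7).
£2490.5: inside the interval → strictly worse (loss £233).
£2684.2: inside the interval → strictly worse (loss £39.3).
£2651.7: inside the interval → strictly worse (loss £71.8).
Count: 8.

8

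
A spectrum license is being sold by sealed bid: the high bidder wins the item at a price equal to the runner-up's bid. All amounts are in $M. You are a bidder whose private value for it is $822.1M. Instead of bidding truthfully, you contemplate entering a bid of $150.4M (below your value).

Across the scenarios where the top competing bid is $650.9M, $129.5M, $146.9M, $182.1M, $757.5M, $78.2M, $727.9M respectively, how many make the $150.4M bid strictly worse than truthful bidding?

4

The deviation hurts exactly when the highest competing bid lies strictly between $150.4M and $822.1M — underbidding then forfeits a profitable win.
$650.9M: inside the interval → strictly worse (loss $171.2M).
$129.5M: below both → same outcome either way.
$146.9M: below both → same outcome either way.
$182.1M: inside the interval → strictly worse (loss $640M).
$757.5M: inside the interval → strictly worse (loss $64.6M).
$78.2M: below both → same outcome either way.
$727.9M: inside the interval → strictly worse (loss $94.2M).
Count: 4.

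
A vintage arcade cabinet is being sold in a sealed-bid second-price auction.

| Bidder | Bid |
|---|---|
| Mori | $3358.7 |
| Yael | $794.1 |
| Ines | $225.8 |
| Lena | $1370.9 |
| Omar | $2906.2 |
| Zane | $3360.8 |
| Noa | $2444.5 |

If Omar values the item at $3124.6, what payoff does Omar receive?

Highest bid: Zane at $3360.8, so Zane wins.
Second-highest bid: Mori at $3358.7 — that is the price the winner pays.
Omar did not win, so Omar pays nothing and receives nothing: payoff $0.

$0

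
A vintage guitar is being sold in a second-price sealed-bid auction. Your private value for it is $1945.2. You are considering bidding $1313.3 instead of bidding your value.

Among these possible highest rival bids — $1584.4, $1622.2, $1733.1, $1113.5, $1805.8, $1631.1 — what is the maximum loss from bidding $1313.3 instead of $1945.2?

$1584.4: truthful gives $360.8, deviation gives $0 → loss $360.8.
$1622.2: truthful gives $323, deviation gives $0 → loss $323.
$1733.1: truthful gives $212.1, deviation gives $0 → loss $212.1.
$1113.5: same outcome either way → loss $0.
$1805.8: truthful gives $139.4, deviation gives $0 → loss $139.4.
$1631.1: truthful gives $314.1, deviation gives $0 → loss $314.1.
Maximum loss: $360.8.

$360.8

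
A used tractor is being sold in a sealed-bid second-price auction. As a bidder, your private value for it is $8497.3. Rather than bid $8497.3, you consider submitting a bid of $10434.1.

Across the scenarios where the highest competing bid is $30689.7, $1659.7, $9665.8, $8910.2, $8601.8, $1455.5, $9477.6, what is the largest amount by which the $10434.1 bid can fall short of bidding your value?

$30689.7: same outcome either way → loss $0.
$1659.7: same outcome either way → loss $0.
$9665.8: truthful gives $0, deviation gives −$1168.5 → loss $1168.5.
$8910.2: truthful gives $0, deviation gives −$412.9 → loss $412.9.
$8601.8: truthful gives $0, deviation gives −$104.5 → loss $104.5.
$1455.5: same outcome either way → loss $0.
$9477.6: truthful gives $0, deviation gives −$980.3 → loss $980.3.
Maximum loss: $1168.5.

$1168.5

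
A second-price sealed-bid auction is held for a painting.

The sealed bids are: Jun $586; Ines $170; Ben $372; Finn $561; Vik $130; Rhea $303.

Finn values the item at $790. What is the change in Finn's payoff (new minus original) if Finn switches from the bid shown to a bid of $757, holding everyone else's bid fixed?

The highest bid among the other bidders is $586; Finn's bid doesn't change that.
Original bid $561: Finn is not highest (top rival bid is $586); payoff $0.
Alternative bid $757: Finn is highest, pays the top rival bid $586; payoff $790 − $586 = $204.
Change in payoff = $204 − ($0) = $204.

$204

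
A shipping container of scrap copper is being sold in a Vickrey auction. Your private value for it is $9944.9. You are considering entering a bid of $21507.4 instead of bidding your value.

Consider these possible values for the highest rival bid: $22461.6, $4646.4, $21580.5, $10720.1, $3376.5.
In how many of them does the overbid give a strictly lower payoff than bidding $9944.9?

1

The deviation hurts exactly when the highest competing bid lies strictly between $9944.9 and $21507.4 — overbidding then wins at a price above your value.
$22461.6: above both → same outcome either way.
$4646.4: below both → same outcome either way.
$21580.5: above both → same outcome either way.
$10720.1: inside the interval → strictly worse (loss $775.2).
$3376.5: below both → same outcome either way.
Count: 1.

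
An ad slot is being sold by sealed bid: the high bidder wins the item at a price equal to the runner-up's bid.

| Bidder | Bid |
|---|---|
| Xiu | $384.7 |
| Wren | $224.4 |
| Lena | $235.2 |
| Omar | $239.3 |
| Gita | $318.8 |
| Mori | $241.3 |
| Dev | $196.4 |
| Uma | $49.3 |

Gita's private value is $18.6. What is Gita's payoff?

Highest bid: Xiu at $384.7, so Xiu wins.
Second-highest bid: Gita at $318.8 — that is the price the winner pays.
Gita did not win, so Gita pays nothing and receives nothing: payoff $0.

$0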